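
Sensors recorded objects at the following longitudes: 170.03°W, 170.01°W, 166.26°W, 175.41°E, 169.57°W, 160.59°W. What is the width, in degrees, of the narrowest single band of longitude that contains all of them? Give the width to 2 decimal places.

24.00°

Sort the longitudes: -170.03°, -170.01°, -169.57°, -166.26°, -160.59°, +175.41°.
Eastward gaps between consecutive values (wrapping around): 0.02°, 0.44°, 3.31°, 5.67°, 336.00°, 14.56°.
Largest gap = 336.00° ⇒ minimal covering band is its complement: 360° − 336.00° = 24.00°.
Band runs from +175.41° eastward to -160.59°, crossing the antimeridian.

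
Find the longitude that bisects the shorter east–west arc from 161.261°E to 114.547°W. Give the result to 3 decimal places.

156.643°W

Signed shortest Δλ from +161.261° to -114.547° is +84.192°.
Midpoint longitude = +161.261° + (+84.192°)/2 = +161.261° + 42.096° = +203.357°.
Normalise into (−180°, 180°]: -156.643°.
(The naïve average (+161.261 + -114.547)/2 = 23.357° is on the wrong side of the globe.)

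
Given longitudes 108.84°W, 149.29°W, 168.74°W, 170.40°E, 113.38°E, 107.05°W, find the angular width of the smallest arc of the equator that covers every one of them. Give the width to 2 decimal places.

Sort the longitudes: -168.74°, -149.29°, -108.84°, -107.05°, +113.38°, +170.40°.
Eastward gaps between consecutive values (wrapping around): 19.45°, 40.45°, 1.79°, 220.43°, 57.02°, 20.86°.
Largest gap = 220.43° ⇒ minimal covering band is its complement: 360° − 220.43° = 139.57°.
Band runs from +113.38° eastward to -107.05°, crossing the antimeridian.

139.57°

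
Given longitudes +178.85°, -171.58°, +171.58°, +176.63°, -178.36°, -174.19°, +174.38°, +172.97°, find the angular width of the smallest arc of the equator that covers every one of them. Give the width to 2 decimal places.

Sort the longitudes: -178.36°, -174.19°, -171.58°, +171.58°, +172.97°, +174.38°, +176.63°, +178.85°.
Eastward gaps between consecutive values (wrapping around): 4.17°, 2.61°, 343.16°, 1.39°, 1.41°, 2.25°, 2.22°, 2.79°.
Largest gap = 343.16° ⇒ minimal covering band is its complement: 360° − 343.16° = 16.84°.
Band runs from +171.58° eastward to -171.58°, crossing the antimeridian.

16.84°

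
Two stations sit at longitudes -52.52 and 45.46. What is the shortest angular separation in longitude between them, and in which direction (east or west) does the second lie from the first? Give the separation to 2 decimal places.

97.98° east

Raw difference: 45.46 − -52.52 = 97.98°.
Normalise into (−180°, 180°]: 97.98° stays 97.98°.
Positive ⇒ the second point lies to the east; separation 97.98°.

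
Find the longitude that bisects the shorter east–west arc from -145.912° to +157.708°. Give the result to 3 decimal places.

Signed shortest Δλ from -145.912° to +157.708° is -56.380°.
Midpoint longitude = -145.912° + (-56.380°)/2 = -145.912° − 28.190° = -174.102°.
(The naïve average (-145.912 + +157.708)/2 = 5.898° is on the wrong side of the globe.)

-174.102°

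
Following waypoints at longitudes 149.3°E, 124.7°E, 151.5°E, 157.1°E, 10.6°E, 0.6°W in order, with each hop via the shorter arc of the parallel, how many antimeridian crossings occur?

0

Leg 1: +149.3° → +124.7°, shortest Δλ = -24.6° (west) — does not cross 180°.
Leg 2: +124.7° → +151.5°, shortest Δλ = 26.8° (east) — does not cross 180°.
Leg 3: +151.5° → +157.1°, shortest Δλ = 5.6° (east) — does not cross 180°.
Leg 4: +157.1° → +10.6°, shortest Δλ = -146.5° (west) — does not cross 180°.
Leg 5: +10.6° → -0.6°, shortest Δλ = -11.2° (west) — does not cross 180°.
Total crossings: 0.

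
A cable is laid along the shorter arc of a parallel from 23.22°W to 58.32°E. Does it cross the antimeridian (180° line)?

Signed shortest Δλ = ((58.32 − -23.22 + 180) mod 360) − 180 = 81.54°.
Going east by 81.54° from -23.22° reaches +58.32° without touching 180°.

No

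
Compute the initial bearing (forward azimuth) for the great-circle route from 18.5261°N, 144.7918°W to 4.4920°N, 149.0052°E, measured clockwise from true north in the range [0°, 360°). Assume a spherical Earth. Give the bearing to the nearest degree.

Δλ = 149.0052 − -144.7918 = 293.7970°; wrapped into (−180°, 180°]: -66.2030°.
θ = atan2( sin Δλ · cos φ₂ , cos φ₁ · sin φ₂ − sin φ₁ · cos φ₂ · cos Δλ )
  = atan2(-0.91217, -0.05355) = -93.360° → normalised to [0°, 360°): 266.640°.

267°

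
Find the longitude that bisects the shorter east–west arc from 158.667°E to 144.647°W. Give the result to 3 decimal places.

172.990°W

Signed shortest Δλ from +158.667° to -144.647° is +56.686°.
Midpoint longitude = +158.667° + (+56.686°)/2 = +158.667° + 28.343° = +187.010°.
Normalise into (−180°, 180°]: -172.990°.
(The naïve average (+158.667 + -144.647)/2 = 7.01° is on the wrong side of the globe.)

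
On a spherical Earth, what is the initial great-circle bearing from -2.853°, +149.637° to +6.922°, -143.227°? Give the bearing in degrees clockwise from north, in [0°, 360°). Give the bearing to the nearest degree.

81°

Δλ = -143.227 − 149.637 = -292.864°; wrapped into (−180°, 180°]: 67.136°.
θ = atan2( sin Δλ · cos φ₂ , cos φ₁ · sin φ₂ − sin φ₁ · cos φ₂ · cos Δλ )
  = atan2(0.91471, 0.13957) = 81.325° → normalised to [0°, 360°): 81.325°.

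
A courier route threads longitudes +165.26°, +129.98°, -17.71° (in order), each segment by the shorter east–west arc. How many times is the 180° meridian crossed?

Leg 1: +165.26° → +129.98°, shortest Δλ = -35.28° (west) — does not cross 180°.
Leg 2: +129.98° → -17.71°, shortest Δλ = -147.69° (west) — does not cross 180°.
Total crossings: 0.

0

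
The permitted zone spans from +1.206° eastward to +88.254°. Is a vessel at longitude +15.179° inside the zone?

Yes

Band width going east from +1.206° to +88.254°: ((88.254 − 1.206) mod 360) = 87.048°.
Offset of +15.179° east of the west edge: ((15.179 − 1.206) mod 360) = 13.973°.
13.973° ≤ 87.048° ⇒ inside.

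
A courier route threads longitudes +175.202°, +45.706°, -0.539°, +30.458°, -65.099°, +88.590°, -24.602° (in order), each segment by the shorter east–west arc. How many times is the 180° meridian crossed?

0

Leg 1: +175.202° → +45.706°, shortest Δλ = -129.496° (west) — does not cross 180°.
Leg 2: +45.706° → -0.539°, shortest Δλ = -46.245° (west) — does not cross 180°.
Leg 3: -0.539° → +30.458°, shortest Δλ = 30.997° (east) — does not cross 180°.
Leg 4: +30.458° → -65.099°, shortest Δλ = -95.557° (west) — does not cross 180°.
Leg 5: -65.099° → +88.590°, shortest Δλ = 153.689° (east) — does not cross 180°.
Leg 6: +88.590° → -24.602°, shortest Δλ = -113.192° (west) — does not cross 180°.
Total crossings: 0.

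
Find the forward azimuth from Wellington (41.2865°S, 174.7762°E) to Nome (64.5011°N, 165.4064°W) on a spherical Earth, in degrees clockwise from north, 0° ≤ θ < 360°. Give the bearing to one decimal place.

Δλ = -165.4064 − 174.7762 = -340.1826°; wrapped into (−180°, 180°]: 19.8174°.
θ = atan2( sin Δλ · cos φ₂ , cos φ₁ · sin φ₂ − sin φ₁ · cos φ₂ · cos Δλ )
  = atan2(0.14595, 0.94545) = 8.775° → normalised to [0°, 360°): 8.775°.

8.8°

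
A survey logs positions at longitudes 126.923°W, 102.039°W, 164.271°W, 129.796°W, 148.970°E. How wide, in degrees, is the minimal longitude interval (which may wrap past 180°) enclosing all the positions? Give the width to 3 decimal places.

Sort the longitudes: -164.271°, -129.796°, -126.923°, -102.039°, +148.970°.
Eastward gaps between consecutive values (wrapping around): 34.475°, 2.873°, 24.884°, 251.009°, 46.759°.
Largest gap = 251.009° ⇒ minimal covering band is its complement: 360° − 251.009° = 108.991°.
Band runs from +148.970° eastward to -102.039°, crossing the antimeridian.

108.991°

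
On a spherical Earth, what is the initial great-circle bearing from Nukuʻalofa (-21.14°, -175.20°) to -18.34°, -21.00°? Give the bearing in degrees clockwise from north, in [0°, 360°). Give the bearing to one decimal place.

Δλ = -21.00 − -175.20 = 154.20°.
θ = atan2( sin Δλ · cos φ₂ , cos φ₁ · sin φ₂ − sin φ₁ · cos φ₂ · cos Δλ )
  = atan2(0.41312, -0.60169) = 145.526° → normalised to [0°, 360°): 145.526°.

145.5°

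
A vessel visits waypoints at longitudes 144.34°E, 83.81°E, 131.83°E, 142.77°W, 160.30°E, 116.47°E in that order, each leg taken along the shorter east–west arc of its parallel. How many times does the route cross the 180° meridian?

Leg 1: +144.34° → +83.81°, shortest Δλ = -60.53° (west) — does not cross 180°.
Leg 2: +83.81° → +131.83°, shortest Δλ = 48.02° (east) — does not cross 180°.
Leg 3: +131.83° → -142.77°, shortest Δλ = 85.4° (east) — crosses 180°.
Leg 4: -142.77° → +160.30°, shortest Δλ = -56.93° (west) — crosses 180°.
Leg 5: +160.30° → +116.47°, shortest Δλ = -43.83° (west) — does not cross 180°.
Total crossings: 2.

2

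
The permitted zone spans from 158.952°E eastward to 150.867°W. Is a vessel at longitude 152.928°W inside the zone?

Band width going east from +158.952° to -150.867°: ((-150.867 − 158.952) mod 360) = 50.181°.
Offset of -152.928° east of the west edge: ((-152.928 − 158.952) mod 360) = 48.120°.
48.120° ≤ 50.181° ⇒ inside.

Yes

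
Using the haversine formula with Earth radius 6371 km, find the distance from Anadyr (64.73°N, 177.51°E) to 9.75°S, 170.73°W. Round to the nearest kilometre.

Δλ = -170.73 − 177.51 = -348.24°; wrapped into (−180°, 180°]: 11.76°.
Δφ = -9.75 − 64.73 = -74.48°.
a = sin²(Δφ/2) + cos φ₁ · cos φ₂ · sin²(Δλ/2) = 0.370628.
c = 2·atan2(√a, √(1−a)) = 1.30907 rad → d = 6371·c ≈ 8340.12 km.

8340 km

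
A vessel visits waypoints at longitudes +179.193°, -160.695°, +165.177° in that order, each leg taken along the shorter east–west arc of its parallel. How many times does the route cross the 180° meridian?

Leg 1: +179.193° → -160.695°, shortest Δλ = 20.112° (east) — crosses 180°.
Leg 2: -160.695° → +165.177°, shortest Δλ = -34.128° (west) — crosses 180°.
Total crossings: 2.

2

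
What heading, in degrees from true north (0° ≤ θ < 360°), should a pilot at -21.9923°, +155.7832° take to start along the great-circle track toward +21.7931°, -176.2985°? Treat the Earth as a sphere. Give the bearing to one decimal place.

33.7°

Δλ = -176.2985 − 155.7832 = -332.0817°; wrapped into (−180°, 180°]: 27.9183°.
θ = atan2( sin Δλ · cos φ₂ , cos φ₁ · sin φ₂ − sin φ₁ · cos φ₂ · cos Δλ )
  = atan2(0.43475, 0.65149) = 33.716° → normalised to [0°, 360°): 33.716°.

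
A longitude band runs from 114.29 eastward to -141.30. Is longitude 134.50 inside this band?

Yes

Band width going east from +114.29° to -141.30°: ((-141.30 − 114.29) mod 360) = 104.41°.
Offset of +134.50° east of the west edge: ((134.50 − 114.29) mod 360) = 20.21°.
20.21° ≤ 104.41° ⇒ inside.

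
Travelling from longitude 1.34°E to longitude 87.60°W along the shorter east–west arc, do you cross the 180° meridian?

No

Signed shortest Δλ = ((-87.60 − 1.34 + 180) mod 360) − 180 = -88.94°.
Going west by 88.94° from +1.34° reaches -87.60° without touching 180°.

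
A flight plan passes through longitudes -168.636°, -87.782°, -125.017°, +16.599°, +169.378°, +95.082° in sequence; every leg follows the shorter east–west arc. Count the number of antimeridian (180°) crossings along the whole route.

0

Leg 1: -168.636° → -87.782°, shortest Δλ = 80.854° (east) — does not cross 180°.
Leg 2: -87.782° → -125.017°, shortest Δλ = -37.235° (west) — does not cross 180°.
Leg 3: -125.017° → +16.599°, shortest Δλ = 141.616° (east) — does not cross 180°.
Leg 4: +16.599° → +169.378°, shortest Δλ = 152.779° (east) — does not cross 180°.
Leg 5: +169.378° → +95.082°, shortest Δλ = -74.296° (west) — does not cross 180°.
Total crossings: 0.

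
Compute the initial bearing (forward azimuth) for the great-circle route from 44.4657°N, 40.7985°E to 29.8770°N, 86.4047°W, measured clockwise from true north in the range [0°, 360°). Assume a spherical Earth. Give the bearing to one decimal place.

316.3°

Δλ = -86.4047 − 40.7985 = -127.2032°.
θ = atan2( sin Δλ · cos φ₂ , cos φ₁ · sin φ₂ − sin φ₁ · cos φ₂ · cos Δλ )
  = atan2(-0.69064, 0.72276) = -43.698° → normalised to [0°, 360°): 316.302°.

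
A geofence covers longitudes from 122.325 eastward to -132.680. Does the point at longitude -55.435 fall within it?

No

Band width going east from +122.325° to -132.680°: ((-132.680 − 122.325) mod 360) = 104.995°.
Offset of -55.435° east of the west edge: ((-55.435 − 122.325) mod 360) = 182.240°.
182.240° > 104.995° ⇒ outside.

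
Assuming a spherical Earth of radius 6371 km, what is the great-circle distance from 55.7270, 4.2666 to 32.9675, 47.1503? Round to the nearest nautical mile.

Δλ = 47.1503 − 4.2666 = 42.8837°.
Δφ = 32.9675 − 55.7270 = -22.7595°.
a = sin²(Δφ/2) + cos φ₁ · cos φ₂ · sin²(Δλ/2) = 0.102067.
c = 2·atan2(√a, √(1−a)) = 0.65036 rad → d = 6371·c ≈ 4143.45 km ≈ 2237.28 nmi.

2237 nmi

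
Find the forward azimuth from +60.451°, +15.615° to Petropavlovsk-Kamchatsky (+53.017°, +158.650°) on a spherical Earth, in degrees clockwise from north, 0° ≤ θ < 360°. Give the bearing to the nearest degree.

Δλ = 158.650 − 15.615 = 143.035°.
θ = atan2( sin Δλ · cos φ₂ , cos φ₁ · sin φ₂ − sin φ₁ · cos φ₂ · cos Δλ )
  = atan2(0.36175, 0.81209) = 24.010° → normalised to [0°, 360°): 24.010°.

24°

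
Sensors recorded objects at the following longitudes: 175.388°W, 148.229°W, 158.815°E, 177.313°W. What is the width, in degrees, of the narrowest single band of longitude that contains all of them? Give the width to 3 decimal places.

Sort the longitudes: -177.313°, -175.388°, -148.229°, +158.815°.
Eastward gaps between consecutive values (wrapping around): 1.925°, 27.159°, 307.044°, 23.872°.
Largest gap = 307.044° ⇒ minimal covering band is its complement: 360° − 307.044° = 52.956°.
Band runs from +158.815° eastward to -148.229°, crossing the antimeridian.

52.956°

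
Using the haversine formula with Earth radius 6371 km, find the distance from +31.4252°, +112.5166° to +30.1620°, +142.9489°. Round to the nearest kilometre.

Δλ = 142.9489 − 112.5166 = 30.4323°.
Δφ = 30.1620 − 31.4252 = -1.2632°.
a = sin²(Δφ/2) + cos φ₁ · cos φ₂ · sin²(Δλ/2) = 0.050945.
c = 2·atan2(√a, √(1−a)) = 0.45534 rad → d = 6371·c ≈ 2900.99 km.

2901 km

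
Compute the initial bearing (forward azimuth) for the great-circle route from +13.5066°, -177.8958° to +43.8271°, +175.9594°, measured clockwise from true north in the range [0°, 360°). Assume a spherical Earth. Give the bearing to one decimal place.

351.3°

Δλ = 175.9594 − -177.8958 = 353.8552°; wrapped into (−180°, 180°]: -6.1448°.
θ = atan2( sin Δλ · cos φ₂ , cos φ₁ · sin φ₂ − sin φ₁ · cos φ₂ · cos Δλ )
  = atan2(-0.07722, 0.50580) = -8.681° → normalised to [0°, 360°): 351.319°.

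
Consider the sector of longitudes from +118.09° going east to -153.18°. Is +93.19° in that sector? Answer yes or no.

No

Band width going east from +118.09° to -153.18°: ((-153.18 − 118.09) mod 360) = 88.73°.
Offset of +93.19° east of the west edge: ((93.19 − 118.09) mod 360) = 335.10°.
335.10° > 88.73° ⇒ outside.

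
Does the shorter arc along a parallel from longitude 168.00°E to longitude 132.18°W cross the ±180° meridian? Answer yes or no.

Yes

Naïve |-132.18 − 168.00| = 300.18° > 180°, so the shorter arc goes the other way round — across 180°.
Signed shortest Δλ = ((-132.18 − 168.00 + 180) mod 360) − 180 = 59.82°.
Going east by 59.82° from +168.00° passes through 180° before reaching -132.18°.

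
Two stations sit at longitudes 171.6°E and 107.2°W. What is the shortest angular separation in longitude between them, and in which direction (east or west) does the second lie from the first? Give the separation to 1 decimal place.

Raw difference: -107.2 − 171.6 = -278.8°.
Normalise into (−180°, 180°]: -278.8° + 360° = 81.2°.
Positive ⇒ the second point lies to the east; separation 81.2°.

81.2° east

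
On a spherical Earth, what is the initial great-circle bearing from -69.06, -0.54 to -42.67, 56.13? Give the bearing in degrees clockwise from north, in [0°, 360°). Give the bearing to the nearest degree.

78°

Δλ = 56.13 − -0.54 = 56.67°.
θ = atan2( sin Δλ · cos φ₂ , cos φ₁ · sin φ₂ − sin φ₁ · cos φ₂ · cos Δλ )
  = atan2(0.61433, 0.13509) = 77.598° → normalised to [0°, 360°): 77.598°.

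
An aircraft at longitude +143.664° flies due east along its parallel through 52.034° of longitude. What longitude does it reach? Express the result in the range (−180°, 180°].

-164.302°

Start at +143.664°; shift +52.034° → +195.698°.
+195.698° lies outside (−180°, 180°]; subtract 360° → -164.302°.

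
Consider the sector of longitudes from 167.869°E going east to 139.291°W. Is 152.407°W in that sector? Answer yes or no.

Band width going east from +167.869° to -139.291°: ((-139.291 − 167.869) mod 360) = 52.840°.
Offset of -152.407° east of the west edge: ((-152.407 − 167.869) mod 360) = 39.724°.
39.724° ≤ 52.840° ⇒ inside.

Yes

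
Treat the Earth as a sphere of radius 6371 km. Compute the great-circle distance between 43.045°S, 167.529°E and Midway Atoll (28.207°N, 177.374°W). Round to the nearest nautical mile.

Δλ = -177.374 − 167.529 = -344.903°; wrapped into (−180°, 180°]: 15.097°.
Δφ = 28.207 − -43.045 = 71.252°.
a = sin²(Δφ/2) + cos φ₁ · cos φ₂ · sin²(Δλ/2) = 0.350411.
c = 2·atan2(√a, √(1−a)) = 1.26696 rad → d = 6371·c ≈ 8071.83 km ≈ 4358.44 nmi.

4358 nmi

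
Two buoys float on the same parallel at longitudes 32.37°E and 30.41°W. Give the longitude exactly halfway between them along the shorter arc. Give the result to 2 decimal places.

0.98°E

Signed shortest Δλ from +32.37° to -30.41° is -62.78°.
Midpoint longitude = +32.37° + (-62.78°)/2 = +32.37° − 31.39° = +0.98°.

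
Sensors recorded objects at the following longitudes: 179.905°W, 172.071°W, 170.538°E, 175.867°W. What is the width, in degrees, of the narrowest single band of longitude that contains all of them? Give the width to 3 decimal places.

Sort the longitudes: -179.905°, -175.867°, -172.071°, +170.538°.
Eastward gaps between consecutive values (wrapping around): 4.038°, 3.796°, 342.609°, 9.557°.
Largest gap = 342.609° ⇒ minimal covering band is its complement: 360° − 342.609° = 17.391°.
Band runs from +170.538° eastward to -172.071°, crossing the antimeridian.

17.391°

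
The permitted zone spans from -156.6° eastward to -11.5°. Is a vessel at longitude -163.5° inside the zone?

Band width going east from -156.6° to -11.5°: ((-11.5 − -156.6) mod 360) = 145.1°.
Offset of -163.5° east of the west edge: ((-163.5 − -156.6) mod 360) = 353.1°.
353.1° > 145.1° ⇒ outside.

No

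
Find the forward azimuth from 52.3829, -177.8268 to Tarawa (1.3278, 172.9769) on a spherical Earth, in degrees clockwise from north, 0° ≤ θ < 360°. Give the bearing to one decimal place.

191.8°

Δλ = 172.9769 − -177.8268 = 350.8037°; wrapped into (−180°, 180°]: -9.1963°.
θ = atan2( sin Δλ · cos φ₂ , cos φ₁ · sin φ₂ − sin φ₁ · cos φ₂ · cos Δλ )
  = atan2(-0.15977, -0.76757) = -168.241° → normalised to [0°, 360°): 191.759°.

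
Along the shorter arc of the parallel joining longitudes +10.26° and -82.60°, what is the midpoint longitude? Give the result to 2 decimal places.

Signed shortest Δλ from +10.26° to -82.60° is -92.86°.
Midpoint longitude = +10.26° + (-92.86°)/2 = +10.26° − 46.43° = -36.17°.

-36.17°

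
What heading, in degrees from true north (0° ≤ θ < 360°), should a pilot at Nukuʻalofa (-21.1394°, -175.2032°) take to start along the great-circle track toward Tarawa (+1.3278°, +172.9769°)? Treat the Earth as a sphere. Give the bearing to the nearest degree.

Δλ = 172.9769 − -175.2032 = 348.1801°; wrapped into (−180°, 180°]: -11.8199°.
θ = atan2( sin Δλ · cos φ₂ , cos φ₁ · sin φ₂ − sin φ₁ · cos φ₂ · cos Δλ )
  = atan2(-0.20478, 0.37451) = -28.670° → normalised to [0°, 360°): 331.330°.

331°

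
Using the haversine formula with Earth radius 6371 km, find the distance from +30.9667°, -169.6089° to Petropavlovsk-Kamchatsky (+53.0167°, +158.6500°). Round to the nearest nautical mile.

1911 nmi

Δλ = 158.6500 − -169.6089 = 328.2589°; wrapped into (−180°, 180°]: -31.7411°.
Δφ = 53.0167 − 30.9667 = 22.0500°.
a = sin²(Δφ/2) + cos φ₁ · cos φ₂ · sin²(Δλ/2) = 0.075148.
c = 2·atan2(√a, √(1−a)) = 0.55537 rad → d = 6371·c ≈ 3538.27 km ≈ 1910.51 nmi.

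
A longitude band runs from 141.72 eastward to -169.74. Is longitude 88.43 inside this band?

No

Band width going east from +141.72° to -169.74°: ((-169.74 − 141.72) mod 360) = 48.54°.
Offset of +88.43° east of the west edge: ((88.43 − 141.72) mod 360) = 306.71°.
306.71° > 48.54° ⇒ outside.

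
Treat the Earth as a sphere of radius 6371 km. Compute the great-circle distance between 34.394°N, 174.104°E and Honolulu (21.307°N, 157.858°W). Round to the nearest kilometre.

3102 km

Δλ = -157.858 − 174.104 = -331.962°; wrapped into (−180°, 180°]: 28.038°.
Δφ = 21.307 − 34.394 = -13.087°.
a = sin²(Δφ/2) + cos φ₁ · cos φ₂ · sin²(Δλ/2) = 0.058099.
c = 2·atan2(√a, √(1−a)) = 0.48687 rad → d = 6371·c ≈ 3101.85 km.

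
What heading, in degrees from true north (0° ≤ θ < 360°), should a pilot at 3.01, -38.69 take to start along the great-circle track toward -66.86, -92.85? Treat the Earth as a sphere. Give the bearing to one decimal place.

198.9°

Δλ = -92.85 − -38.69 = -54.16°.
θ = atan2( sin Δλ · cos φ₂ , cos φ₁ · sin φ₂ − sin φ₁ · cos φ₂ · cos Δλ )
  = atan2(-0.31857, -0.93036) = -161.098° → normalised to [0°, 360°): 198.902°.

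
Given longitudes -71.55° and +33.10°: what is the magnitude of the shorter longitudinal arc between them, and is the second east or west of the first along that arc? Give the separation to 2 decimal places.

104.65° east

Raw difference: 33.10 − -71.55 = 104.65°.
Normalise into (−180°, 180°]: 104.65° stays 104.65°.
Positive ⇒ the second point lies to the east; separation 104.65°.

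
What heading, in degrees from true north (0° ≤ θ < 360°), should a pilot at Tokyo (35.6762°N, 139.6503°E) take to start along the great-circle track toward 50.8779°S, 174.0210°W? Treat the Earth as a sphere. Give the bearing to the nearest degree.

153°

Δλ = -174.0210 − 139.6503 = -313.6713°; wrapped into (−180°, 180°]: 46.3287°.
θ = atan2( sin Δλ · cos φ₂ , cos φ₁ · sin φ₂ − sin φ₁ · cos φ₂ · cos Δλ )
  = atan2(0.45639, -0.88431) = 152.702° → normalised to [0°, 360°): 152.702°.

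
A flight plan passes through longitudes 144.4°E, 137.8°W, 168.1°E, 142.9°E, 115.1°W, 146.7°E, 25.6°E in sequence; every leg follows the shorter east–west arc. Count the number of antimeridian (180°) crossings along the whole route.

4

Leg 1: +144.4° → -137.8°, shortest Δλ = 77.8° (east) — crosses 180°.
Leg 2: -137.8° → +168.1°, shortest Δλ = -54.1° (west) — crosses 180°.
Leg 3: +168.1° → +142.9°, shortest Δλ = -25.2° (west) — does not cross 180°.
Leg 4: +142.9° → -115.1°, shortest Δλ = 102.0° (east) — crosses 180°.
Leg 5: -115.1° → +146.7°, shortest Δλ = -98.2° (west) — crosses 180°.
Leg 6: +146.7° → +25.6°, shortest Δλ = -121.1° (west) — does not cross 180°.
Total crossings: 4.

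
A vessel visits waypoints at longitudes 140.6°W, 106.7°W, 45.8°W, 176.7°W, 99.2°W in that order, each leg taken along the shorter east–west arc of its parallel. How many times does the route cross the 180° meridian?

0

Leg 1: -140.6° → -106.7°, shortest Δλ = 33.9° (east) — does not cross 180°.
Leg 2: -106.7° → -45.8°, shortest Δλ = 60.9° (east) — does not cross 180°.
Leg 3: -45.8° → -176.7°, shortest Δλ = -130.9° (west) — does not cross 180°.
Leg 4: -176.7° → -99.2°, shortest Δλ = 77.5° (east) — does not cross 180°.
Total crossings: 0.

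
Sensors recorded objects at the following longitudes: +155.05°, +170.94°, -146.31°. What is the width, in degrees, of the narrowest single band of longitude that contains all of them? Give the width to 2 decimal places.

58.64°

Sort the longitudes: -146.31°, +155.05°, +170.94°.
Eastward gaps between consecutive values (wrapping around): 301.36°, 15.89°, 42.75°.
Largest gap = 301.36° ⇒ minimal covering band is its complement: 360° − 301.36° = 58.64°.
Band runs from +155.05° eastward to -146.31°, crossing the antimeridian.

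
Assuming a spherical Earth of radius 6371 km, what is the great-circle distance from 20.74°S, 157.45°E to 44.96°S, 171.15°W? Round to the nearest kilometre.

3937 km

Δλ = -171.15 − 157.45 = -328.60°; wrapped into (−180°, 180°]: 31.40°.
Δφ = -44.96 − -20.74 = -24.22°.
a = sin²(Δφ/2) + cos φ₁ · cos φ₂ · sin²(Δλ/2) = 0.092468.
c = 2·atan2(√a, √(1−a)) = 0.61796 rad → d = 6371·c ≈ 3936.99 km.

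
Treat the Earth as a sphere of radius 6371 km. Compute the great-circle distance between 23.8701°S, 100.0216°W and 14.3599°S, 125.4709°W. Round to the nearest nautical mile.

1549 nmi

Δλ = -125.4709 − -100.0216 = -25.4493°.
Δφ = -14.3599 − -23.8701 = 9.5102°.
a = sin²(Δφ/2) + cos φ₁ · cos φ₂ · sin²(Δλ/2) = 0.049853.
c = 2·atan2(√a, √(1−a)) = 0.45035 rad → d = 6371·c ≈ 2869.19 km ≈ 1549.24 nmi.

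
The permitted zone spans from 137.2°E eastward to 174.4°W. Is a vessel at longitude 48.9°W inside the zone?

No

Band width going east from +137.2° to -174.4°: ((-174.4 − 137.2) mod 360) = 48.4°.
Offset of -48.9° east of the west edge: ((-48.9 − 137.2) mod 360) = 173.9°.
173.9° > 48.4° ⇒ outside.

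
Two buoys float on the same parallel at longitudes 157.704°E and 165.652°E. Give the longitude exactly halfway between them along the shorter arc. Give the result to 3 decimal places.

Signed shortest Δλ from +157.704° to +165.652° is +7.948°.
Midpoint longitude = +157.704° + (+7.948°)/2 = +157.704° + 3.974° = +161.678°.

161.678°E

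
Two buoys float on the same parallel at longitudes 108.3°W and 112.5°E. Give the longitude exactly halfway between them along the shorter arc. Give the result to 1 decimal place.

177.9°W

Signed shortest Δλ from -108.3° to +112.5° is -139.2°.
Midpoint longitude = -108.3° + (-139.2°)/2 = -108.3° − 69.6° = -177.9°.
(The naïve average (-108.3 + +112.5)/2 = 2.1° is on the wrong side of the globe.)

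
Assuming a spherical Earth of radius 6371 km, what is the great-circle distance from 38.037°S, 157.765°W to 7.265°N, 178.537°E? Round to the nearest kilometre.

5604 km

Δλ = 178.537 − -157.765 = 336.302°; wrapped into (−180°, 180°]: -23.698°.
Δφ = 7.265 − -38.037 = 45.302°.
a = sin²(Δφ/2) + cos φ₁ · cos φ₂ · sin²(Δλ/2) = 0.181256.
c = 2·atan2(√a, √(1−a)) = 0.87956 rad → d = 6371·c ≈ 5603.69 km.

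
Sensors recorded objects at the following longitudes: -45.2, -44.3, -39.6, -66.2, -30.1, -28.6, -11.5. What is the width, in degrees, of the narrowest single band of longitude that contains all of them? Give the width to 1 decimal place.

54.7°

Sort the longitudes: -66.2°, -45.2°, -44.3°, -39.6°, -30.1°, -28.6°, -11.5°.
Eastward gaps between consecutive values (wrapping around): 21.0°, 0.9°, 4.7°, 9.5°, 1.5°, 17.1°, 305.3°.
Largest gap = 305.3° ⇒ minimal covering band is its complement: 360° − 305.3° = 54.7°.
Band runs from -66.2° eastward to -11.5°.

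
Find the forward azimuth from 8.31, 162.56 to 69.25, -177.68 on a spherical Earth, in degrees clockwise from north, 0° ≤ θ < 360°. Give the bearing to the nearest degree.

8°

Δλ = -177.68 − 162.56 = -340.24°; wrapped into (−180°, 180°]: 19.76°.
θ = atan2( sin Δλ · cos φ₂ , cos φ₁ · sin φ₂ − sin φ₁ · cos φ₂ · cos Δλ )
  = atan2(0.11978, 0.87713) = 7.776° → normalised to [0°, 360°): 7.776°.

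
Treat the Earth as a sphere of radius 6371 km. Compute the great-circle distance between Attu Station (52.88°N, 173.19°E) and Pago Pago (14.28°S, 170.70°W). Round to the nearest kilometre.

Δλ = -170.70 − 173.19 = -343.89°; wrapped into (−180°, 180°]: 16.11°.
Δφ = -14.28 − 52.88 = -67.16°.
a = sin²(Δφ/2) + cos φ₁ · cos φ₂ · sin²(Δλ/2) = 0.317404.
c = 2·atan2(√a, √(1−a)) = 1.19696 rad → d = 6371·c ≈ 7625.81 km.

7626 km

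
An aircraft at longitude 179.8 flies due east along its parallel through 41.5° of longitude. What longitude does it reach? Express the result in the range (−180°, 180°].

Start at +179.8°; shift +41.5° → +221.3°.
+221.3° lies outside (−180°, 180°]; subtract 360° → -138.7°.

-138.7°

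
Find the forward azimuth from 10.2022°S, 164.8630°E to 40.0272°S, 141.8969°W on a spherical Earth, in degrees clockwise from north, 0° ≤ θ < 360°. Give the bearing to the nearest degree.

Δλ = -141.8969 − 164.8630 = -306.7599°; wrapped into (−180°, 180°]: 53.2401°.
θ = atan2( sin Δλ · cos φ₂ , cos φ₁ · sin φ₂ − sin φ₁ · cos φ₂ · cos Δλ )
  = atan2(0.61347, -0.55181) = 131.971° → normalised to [0°, 360°): 131.971°.

132°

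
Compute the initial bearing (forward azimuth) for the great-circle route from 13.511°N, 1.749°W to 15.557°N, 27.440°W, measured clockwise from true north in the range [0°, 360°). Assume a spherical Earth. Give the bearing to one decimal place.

277.9°

Δλ = -27.440 − -1.749 = -25.691°.
θ = atan2( sin Δλ · cos φ₂ , cos φ₁ · sin φ₂ − sin φ₁ · cos φ₂ · cos Δλ )
  = atan2(-0.41764, 0.05795) = -82.100° → normalised to [0°, 360°): 277.900°.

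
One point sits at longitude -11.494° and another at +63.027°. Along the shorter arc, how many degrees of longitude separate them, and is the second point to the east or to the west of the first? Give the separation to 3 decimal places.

74.521° east

Raw difference: 63.027 − -11.494 = 74.521°.
Normalise into (−180°, 180°]: 74.521° stays 74.521°.
Positive ⇒ the second point lies to the east; separation 74.521°.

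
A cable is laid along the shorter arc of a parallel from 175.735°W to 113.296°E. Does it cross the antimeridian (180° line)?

Naïve |113.296 − -175.735| = 289.031° > 180°, so the shorter arc goes the other way round — across 180°.
Signed shortest Δλ = ((113.296 − -175.735 + 180) mod 360) − 180 = -70.969°.
Going west by 70.969° from -175.735° passes through 180° before reaching +113.296°.

Yes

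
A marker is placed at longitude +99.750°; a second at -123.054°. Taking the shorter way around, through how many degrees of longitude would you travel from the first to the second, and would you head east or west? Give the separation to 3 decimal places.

Raw difference: -123.054 − 99.750 = -222.804°.
Normalise into (−180°, 180°]: -222.804° + 360° = 137.196°.
Positive ⇒ the second point lies to the east; separation 137.196°.

137.196° east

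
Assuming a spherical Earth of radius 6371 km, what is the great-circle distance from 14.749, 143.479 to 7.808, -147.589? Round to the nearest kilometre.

7531 km

Δλ = -147.589 − 143.479 = -291.068°; wrapped into (−180°, 180°]: 68.932°.
Δφ = 7.808 − 14.749 = -6.941°.
a = sin²(Δφ/2) + cos φ₁ · cos φ₂ · sin²(Δλ/2) = 0.310503.
c = 2·atan2(√a, √(1−a)) = 1.18209 rad → d = 6371·c ≈ 7531.07 km.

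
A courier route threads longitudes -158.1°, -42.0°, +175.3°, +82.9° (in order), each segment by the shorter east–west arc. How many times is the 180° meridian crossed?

Leg 1: -158.1° → -42.0°, shortest Δλ = 116.1° (east) — does not cross 180°.
Leg 2: -42.0° → +175.3°, shortest Δλ = -142.7° (west) — crosses 180°.
Leg 3: +175.3° → +82.9°, shortest Δλ = -92.4° (west) — does not cross 180°.
Total crossings: 1.

1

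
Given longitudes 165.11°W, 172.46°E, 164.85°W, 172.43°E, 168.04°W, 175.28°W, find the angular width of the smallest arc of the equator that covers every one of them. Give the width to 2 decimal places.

Sort the longitudes: -175.28°, -168.04°, -165.11°, -164.85°, +172.43°, +172.46°.
Eastward gaps between consecutive values (wrapping around): 7.24°, 2.93°, 0.26°, 337.28°, 0.03°, 12.26°.
Largest gap = 337.28° ⇒ minimal covering band is its complement: 360° − 337.28° = 22.72°.
Band runs from +172.43° eastward to -164.85°, crossing the antimeridian.

22.72°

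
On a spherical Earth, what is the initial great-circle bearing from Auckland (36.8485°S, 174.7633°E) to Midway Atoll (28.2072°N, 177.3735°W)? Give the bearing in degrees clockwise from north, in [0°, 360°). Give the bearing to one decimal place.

7.6°

Δλ = -177.3735 − 174.7633 = -352.1368°; wrapped into (−180°, 180°]: 7.8632°.
θ = atan2( sin Δλ · cos φ₂ , cos φ₁ · sin φ₂ − sin φ₁ · cos φ₂ · cos Δλ )
  = atan2(0.12056, 0.90175) = 7.615° → normalised to [0°, 360°): 7.615°.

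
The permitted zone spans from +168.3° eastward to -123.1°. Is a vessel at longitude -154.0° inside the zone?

Band width going east from +168.3° to -123.1°: ((-123.1 − 168.3) mod 360) = 68.6°.
Offset of -154.0° east of the west edge: ((-154.0 − 168.3) mod 360) = 37.7°.
37.7° ≤ 68.6° ⇒ inside.

Yes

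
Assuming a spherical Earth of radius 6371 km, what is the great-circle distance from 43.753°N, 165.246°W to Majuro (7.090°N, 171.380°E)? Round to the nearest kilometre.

4668 km

Δλ = 171.380 − -165.246 = 336.626°; wrapped into (−180°, 180°]: -23.374°.
Δφ = 7.090 − 43.753 = -36.663°.
a = sin²(Δφ/2) + cos φ₁ · cos φ₂ · sin²(Δλ/2) = 0.128332.
c = 2·atan2(√a, √(1−a)) = 0.73275 rad → d = 6371·c ≈ 4668.36 km.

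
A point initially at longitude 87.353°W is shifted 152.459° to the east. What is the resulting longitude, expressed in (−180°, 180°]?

Start at -87.353°; shift +152.459° → +65.106°.
+65.106° already lies in (−180°, 180°].

65.106°E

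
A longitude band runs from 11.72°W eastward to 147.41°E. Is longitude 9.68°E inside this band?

Band width going east from -11.72° to +147.41°: ((147.41 − -11.72) mod 360) = 159.13°.
Offset of +9.68° east of the west edge: ((9.68 − -11.72) mod 360) = 21.40°.
21.40° ≤ 159.13° ⇒ inside.

Yes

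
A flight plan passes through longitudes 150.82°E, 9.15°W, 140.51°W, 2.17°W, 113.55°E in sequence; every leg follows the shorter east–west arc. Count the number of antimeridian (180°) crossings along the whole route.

0

Leg 1: +150.82° → -9.15°, shortest Δλ = -159.97° (west) — does not cross 180°.
Leg 2: -9.15° → -140.51°, shortest Δλ = -131.36° (west) — does not cross 180°.
Leg 3: -140.51° → -2.17°, shortest Δλ = 138.34° (east) — does not cross 180°.
Leg 4: -2.17° → +113.55°, shortest Δλ = 115.72° (east) — does not cross 180°.
Total crossings: 0.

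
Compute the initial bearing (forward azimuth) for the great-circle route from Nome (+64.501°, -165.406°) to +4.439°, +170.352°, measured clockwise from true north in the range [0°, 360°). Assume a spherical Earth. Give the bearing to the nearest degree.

Δλ = 170.352 − -165.406 = 335.758°; wrapped into (−180°, 180°]: -24.242°.
θ = atan2( sin Δλ · cos φ₂ , cos φ₁ · sin φ₂ − sin φ₁ · cos φ₂ · cos Δλ )
  = atan2(-0.40936, -0.78721) = -152.525° → normalised to [0°, 360°): 207.475°.

207°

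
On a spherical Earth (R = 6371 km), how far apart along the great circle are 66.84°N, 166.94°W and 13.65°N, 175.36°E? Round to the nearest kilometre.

Δλ = 175.36 − -166.94 = 342.30°; wrapped into (−180°, 180°]: -17.70°.
Δφ = 13.65 − 66.84 = -53.19°.
a = sin²(Δφ/2) + cos φ₁ · cos φ₂ · sin²(Δλ/2) = 0.209465.
c = 2·atan2(√a, √(1−a)) = 0.95075 rad → d = 6371·c ≈ 6057.24 km.

6057 km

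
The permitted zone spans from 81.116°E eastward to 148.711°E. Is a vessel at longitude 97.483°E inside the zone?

Yes

Band width going east from +81.116° to +148.711°: ((148.711 − 81.116) mod 360) = 67.595°.
Offset of +97.483° east of the west edge: ((97.483 − 81.116) mod 360) = 16.367°.
16.367° ≤ 67.595° ⇒ inside.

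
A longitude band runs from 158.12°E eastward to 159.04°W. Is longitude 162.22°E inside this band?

Yes

Band width going east from +158.12° to -159.04°: ((-159.04 − 158.12) mod 360) = 42.84°.
Offset of +162.22° east of the west edge: ((162.22 − 158.12) mod 360) = 4.10°.
4.10° ≤ 42.84° ⇒ inside.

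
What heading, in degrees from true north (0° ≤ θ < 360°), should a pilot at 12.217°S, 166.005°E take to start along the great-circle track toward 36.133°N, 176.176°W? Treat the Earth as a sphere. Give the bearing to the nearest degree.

Δλ = -176.176 − 166.005 = -342.181°; wrapped into (−180°, 180°]: 17.819°.
θ = atan2( sin Δλ · cos φ₂ , cos φ₁ · sin φ₂ − sin φ₁ · cos φ₂ · cos Δλ )
  = atan2(0.24715, 0.73902) = 18.491° → normalised to [0°, 360°): 18.491°.

18°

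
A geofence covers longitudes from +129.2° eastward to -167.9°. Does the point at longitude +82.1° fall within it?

No

Band width going east from +129.2° to -167.9°: ((-167.9 − 129.2) mod 360) = 62.9°.
Offset of +82.1° east of the west edge: ((82.1 − 129.2) mod 360) = 312.9°.
312.9° > 62.9° ⇒ outside.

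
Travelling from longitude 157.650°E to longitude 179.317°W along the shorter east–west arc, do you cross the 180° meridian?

Naïve |-179.317 − 157.650| = 336.967° > 180°, so the shorter arc goes the other way round — across 180°.
Signed shortest Δλ = ((-179.317 − 157.650 + 180) mod 360) − 180 = 23.033°.
Going east by 23.033° from +157.650° passes through 180° before reaching -179.317°.

Yes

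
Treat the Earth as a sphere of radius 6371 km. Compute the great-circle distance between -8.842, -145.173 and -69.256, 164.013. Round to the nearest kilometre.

Δλ = 164.013 − -145.173 = 309.186°; wrapped into (−180°, 180°]: -50.814°.
Δφ = -69.256 − -8.842 = -60.414°.
a = sin²(Δφ/2) + cos φ₁ · cos φ₂ · sin²(Δλ/2) = 0.317560.
c = 2·atan2(√a, √(1−a)) = 1.19729 rad → d = 6371·c ≈ 7627.95 km.

7628 km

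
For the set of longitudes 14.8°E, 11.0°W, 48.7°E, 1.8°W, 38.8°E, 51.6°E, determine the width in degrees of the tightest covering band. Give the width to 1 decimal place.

62.6°

Sort the longitudes: -11.0°, -1.8°, +14.8°, +38.8°, +48.7°, +51.6°.
Eastward gaps between consecutive values (wrapping around): 9.2°, 16.6°, 24.0°, 9.9°, 2.9°, 297.4°.
Largest gap = 297.4° ⇒ minimal covering band is its complement: 360° − 297.4° = 62.6°.
Band runs from -11.0° eastward to +51.6°.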